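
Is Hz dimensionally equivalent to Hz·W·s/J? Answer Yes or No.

Left side:
  Hz = 1/s = s⁻¹ (frequency is cycles per second).
Right side:
  Hz = 1/s = s⁻¹ (frequency is cycles per second).
  W = J/s (power = energy per time),
      = kg·m²·s⁻³.
  J = N·m (work = force × distance),
      = kg·m²·s⁻².
  So J⁻¹ = kg⁻¹·m⁻²·s².
  Combining: Hz·W·s·J⁻¹ = s⁻¹ · (kg·m²·s⁻³) · s · (kg⁻¹·m⁻²·s²) = s⁻¹.
Both reduce to s⁻¹.

Yes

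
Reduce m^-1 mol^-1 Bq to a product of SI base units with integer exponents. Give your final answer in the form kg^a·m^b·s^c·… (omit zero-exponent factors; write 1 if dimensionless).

m⁻¹·s⁻¹·mol⁻¹

Bq = 1/s = s⁻¹ (activity is decays per second).
Combining: m⁻¹·mol⁻¹·Bq = m⁻¹ · mol⁻¹ · s⁻¹ = m⁻¹·s⁻¹·mol⁻¹.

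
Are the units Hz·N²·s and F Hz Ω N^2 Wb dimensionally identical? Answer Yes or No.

No

Left side:
  Hz = 1/s = s⁻¹ (frequency is cycles per second).
  N = kg·m/s² = kg·m·s⁻² (force = mass × acceleration).
  So N² = kg²·m²·s⁻⁴.
  Combining: Hz·N²·s = s⁻¹ · (kg²·m²·s⁻⁴) · s = kg²·m²·s⁻⁴.
Right side:
  F = kg⁻¹·m⁻²·s⁴·A².
  Hz = s⁻¹.
  Ω = kg·m²·s⁻³·A⁻².
  N = kg·m·s⁻².
  So N² = kg²·m²·s⁻⁴.
  Wb = kg·m²·s⁻²·A⁻¹.
  Combining: F·Hz·Ω·N²·Wb = (kg⁻¹·m⁻²·s⁴·A²) · s⁻¹ · (kg·m²·s⁻³·A⁻²) · (kg²·m²·s⁻⁴) · (kg·m²·s⁻²·A⁻¹) = kg³·m⁴·s⁻⁶·A⁻¹.
Left is kg²·m²·s⁻⁴; right is kg³·m⁴·s⁻⁶·A⁻¹ — different.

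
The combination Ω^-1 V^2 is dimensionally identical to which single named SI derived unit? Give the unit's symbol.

Ω = kg·m²·s⁻³·A⁻².
So Ω⁻¹ = kg⁻¹·m⁻²·s³·A².
V = kg·m²·s⁻³·A⁻¹.
So V² = kg²·m⁴·s⁻⁶·A⁻².
Combining: Ω⁻¹·V² = (kg⁻¹·m⁻²·s³·A²) · (kg²·m⁴·s⁻⁶·A⁻²) = kg·m²·s⁻³.
kg·m²·s⁻³ is the base-SI form of the watt.

W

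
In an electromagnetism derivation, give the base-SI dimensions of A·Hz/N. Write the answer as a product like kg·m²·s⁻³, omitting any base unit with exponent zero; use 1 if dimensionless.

Hz = 1/s = s⁻¹ (frequency is cycles per second).
N = kg·m/s² = kg·m·s⁻² (force = mass × acceleration).
So N⁻¹ = kg⁻¹·m⁻¹·s².
Combining: A·Hz·N⁻¹ = A · s⁻¹ · (kg⁻¹·m⁻¹·s²) = kg⁻¹·m⁻¹·s·A.

kg⁻¹·m⁻¹·s·A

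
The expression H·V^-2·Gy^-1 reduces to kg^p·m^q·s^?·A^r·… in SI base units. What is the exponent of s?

H = kg·m²·s⁻²·A⁻².
V = kg·m²·s⁻³·A⁻¹.
So V⁻² = kg⁻²·m⁻⁴·s⁶·A².
Gy = m²·s⁻².
So Gy⁻¹ = m⁻²·s².
Combining: H·V⁻²·Gy⁻¹ = (kg·m²·s⁻²·A⁻²) · (kg⁻²·m⁻⁴·s⁶·A²) · (m⁻²·s²) = kg⁻¹·m⁻⁴·s⁶.
The exponent of s is 6.

6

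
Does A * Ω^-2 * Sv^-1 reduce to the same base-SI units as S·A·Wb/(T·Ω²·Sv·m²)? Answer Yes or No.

No

Left side:
  Ω = kg·m²·s⁻³·A⁻².
  So Ω⁻² = kg⁻²·m⁻⁴·s⁶·A⁴.
  Sv = m²·s⁻².
  So Sv⁻¹ = m⁻²·s².
  Combining: A·Ω⁻²·Sv⁻¹ = A · (kg⁻²·m⁻⁴·s⁶·A⁴) · (m⁻²·s²) = kg⁻²·m⁻⁶·s⁸·A⁵.
Right side:
  T = Wb/m² (flux density = flux per area),
      = kg·s⁻²·A⁻¹.
  So T⁻¹ = kg⁻¹·s²·A.
  S = 1/Ω (conductance is reciprocal resistance),
      = kg⁻¹·m⁻²·s³·A².
  Ω = V/A (resistance = voltage per current),
      = kg·m²·s⁻³·A⁻².
  So Ω⁻² = kg⁻²·m⁻⁴·s⁶·A⁴.
  Wb = V·s (flux: a volt is a weber per second),
      = kg·m²·s⁻²·A⁻¹.
  Sv = J/kg (equivalent dose = energy per mass),
      = m²·s⁻².
  So Sv⁻¹ = m⁻²·s².
  Combining: T⁻¹·S·A·Ω⁻²·Wb·Sv⁻¹·m⁻² = (kg⁻¹·s²·A) · (kg⁻¹·m⁻²·s³·A²) · A · (kg⁻²·m⁻⁴·s⁶·A⁴) · (kg·m²·s⁻²·A⁻¹) · (m⁻²·s²) · m⁻² = kg⁻³·m⁻⁸·s¹¹·A⁷.
Left is kg⁻²·m⁻⁶·s⁸·A⁵; right is kg⁻³·m⁻⁸·s¹¹·A⁷ — different.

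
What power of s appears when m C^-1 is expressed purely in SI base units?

C = A·s = s·A (charge = current × time).
So C⁻¹ = s⁻¹·A⁻¹.
Combining: m·C⁻¹ = m · (s⁻¹·A⁻¹) = m·s⁻¹·A⁻¹.
The exponent of s is -1.

-1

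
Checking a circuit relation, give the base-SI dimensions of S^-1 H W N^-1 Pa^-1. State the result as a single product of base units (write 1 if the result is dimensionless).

kg·m⁶·s⁻⁴·A⁻⁴

S = 1/Ω (conductance is reciprocal resistance),
    = kg⁻¹·m⁻²·s³·A².
So S⁻¹ = kg·m²·s⁻³·A⁻².
H = Wb/A (inductance = flux per current),
    = kg·m²·s⁻²·A⁻².
W = J/s (power = energy per time),
    = kg·m²·s⁻³.
N = kg·m/s² = kg·m·s⁻² (force = mass × acceleration).
So N⁻¹ = kg⁻¹·m⁻¹·s².
Pa = N/m² (pressure = force per area),
    = kg·m⁻¹·s⁻².
So Pa⁻¹ = kg⁻¹·m·s².
Combining: S⁻¹·H·W·N⁻¹·Pa⁻¹ = (kg·m²·s⁻³·A⁻²) · (kg·m²·s⁻²·A⁻²) · (kg·m²·s⁻³) · (kg⁻¹·m⁻¹·s²) · (kg⁻¹·m·s²) = kg·m⁶·s⁻⁴·A⁻⁴.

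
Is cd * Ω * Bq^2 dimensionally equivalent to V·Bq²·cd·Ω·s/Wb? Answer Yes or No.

Left side:
  Ω = kg·m²·s⁻³·A⁻².
  Bq = s⁻¹.
  So Bq² = s⁻².
  Combining: cd·Ω·Bq² = cd · (kg·m²·s⁻³·A⁻²) · s⁻² = kg·m²·s⁻⁵·A⁻²·cd.
Right side:
  V = W/A (potential = power per current),
      = kg·m²·s⁻³·A⁻¹.
  Bq = 1/s = s⁻¹ (activity is decays per second).
  So Bq² = s⁻².
  Wb = V·s (flux: a volt is a weber per second),
      = kg·m²·s⁻²·A⁻¹.
  So Wb⁻¹ = kg⁻¹·m⁻²·s²·A.
  Ω = V/A (resistance = voltage per current),
      = kg·m²·s⁻³·A⁻².
  Combining: V·Bq²·cd·Wb⁻¹·Ω·s = (kg·m²·s⁻³·A⁻¹) · s⁻² · cd · (kg⁻¹·m⁻²·s²·A) · (kg·m²·s⁻³·A⁻²) · s = kg·m²·s⁻⁵·A⁻²·cd.
Both reduce to kg·m²·s⁻⁵·A⁻²·cd.

Yes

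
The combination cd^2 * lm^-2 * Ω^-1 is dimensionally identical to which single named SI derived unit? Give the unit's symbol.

lm = cd·sr = cd (luminous flux; sr is dimensionless).
So lm⁻² = cd⁻².
Ω = V/A (resistance = voltage per current),
    = kg·m²·s⁻³·A⁻².
So Ω⁻¹ = kg⁻¹·m⁻²·s³·A².
Combining: cd²·lm⁻²·Ω⁻¹ = cd² · cd⁻² · (kg⁻¹·m⁻²·s³·A²) = kg⁻¹·m⁻²·s³·A².
kg⁻¹·m⁻²·s³·A² is the base-SI form of the siemens.

S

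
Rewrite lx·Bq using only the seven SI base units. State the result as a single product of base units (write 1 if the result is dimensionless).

m⁻²·s⁻¹·cd

lx = lm/m² (illuminance = luminous flux per area),
    = m⁻²·cd.
Bq = 1/s = s⁻¹ (activity is decays per second).
Combining: lx·Bq = (m⁻²·cd) · s⁻¹ = m⁻²·s⁻¹·cd.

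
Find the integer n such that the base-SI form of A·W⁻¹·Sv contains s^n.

1

W = J/s (power = energy per time),
    = kg·m²·s⁻³.
So W⁻¹ = kg⁻¹·m⁻²·s³.
Sv = J/kg (equivalent dose = energy per mass),
    = m²·s⁻².
Combining: A·W⁻¹·Sv = A · (kg⁻¹·m⁻²·s³) · (m²·s⁻²) = kg⁻¹·s·A.
The exponent of s is 1.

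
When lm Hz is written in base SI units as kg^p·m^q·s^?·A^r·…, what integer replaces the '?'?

-1

lm = cd.
Hz = s⁻¹.
Combining: lm·Hz = cd · s⁻¹ = s⁻¹·cd.
The exponent of s is -1.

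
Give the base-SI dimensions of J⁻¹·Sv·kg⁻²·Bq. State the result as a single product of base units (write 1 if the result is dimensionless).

J = N·m (work = force × distance),
    = kg·m²·s⁻².
So J⁻¹ = kg⁻¹·m⁻²·s².
Sv = J/kg (equivalent dose = energy per mass),
    = m²·s⁻².
Bq = 1/s = s⁻¹ (activity is decays per second).
Combining: J⁻¹·Sv·kg⁻²·Bq = (kg⁻¹·m⁻²·s²) · (m²·s⁻²) · kg⁻² · s⁻¹ = kg⁻³·s⁻¹.

kg⁻³·s⁻¹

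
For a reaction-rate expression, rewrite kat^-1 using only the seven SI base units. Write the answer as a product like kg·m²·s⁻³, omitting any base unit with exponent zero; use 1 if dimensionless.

s·mol⁻¹

kat = s⁻¹·mol.
So kat⁻¹ = s·mol⁻¹.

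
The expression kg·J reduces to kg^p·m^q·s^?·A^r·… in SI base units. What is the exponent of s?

J = N·m (work = force × distance),
    = kg·m²·s⁻².
Combining: kg·J = kg · (kg·m²·s⁻²) = kg²·m²·s⁻².
The exponent of s is -2.

-2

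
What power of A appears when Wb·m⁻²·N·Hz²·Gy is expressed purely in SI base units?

-1

Wb = kg·m²·s⁻²·A⁻¹.
N = kg·m·s⁻².
Hz = s⁻¹.
So Hz² = s⁻².
Gy = m²·s⁻².
Combining: Wb·m⁻²·N·Hz²·Gy = (kg·m²·s⁻²·A⁻¹) · m⁻² · (kg·m·s⁻²) · s⁻² · (m²·s⁻²) = kg²·m³·s⁻⁸·A⁻¹.
The exponent of A is -1.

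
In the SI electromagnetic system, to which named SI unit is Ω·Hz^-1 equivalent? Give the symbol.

Ω = V/A (resistance = voltage per current),
    = kg·m²·s⁻³·A⁻².
Hz = 1/s = s⁻¹ (frequency is cycles per second).
So Hz⁻¹ = s.
Combining: Ω·Hz⁻¹ = (kg·m²·s⁻³·A⁻²) · s = kg·m²·s⁻²·A⁻².
kg·m²·s⁻²·A⁻² is the base-SI form of the henry.

H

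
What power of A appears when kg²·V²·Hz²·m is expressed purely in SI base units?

V = kg·m²·s⁻³·A⁻¹.
So V² = kg²·m⁴·s⁻⁶·A⁻².
Hz = s⁻¹.
So Hz² = s⁻².
Combining: kg²·V²·Hz²·m = kg² · (kg²·m⁴·s⁻⁶·A⁻²) · s⁻² · m = kg⁴·m⁵·s⁻⁸·A⁻².
The exponent of A is -2.

-2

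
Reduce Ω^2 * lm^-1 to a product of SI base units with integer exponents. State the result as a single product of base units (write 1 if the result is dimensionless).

Ω = V/A (resistance = voltage per current),
    = kg·m²·s⁻³·A⁻².
So Ω² = kg²·m⁴·s⁻⁶·A⁻⁴.
lm = cd·sr = cd (luminous flux; sr is dimensionless).
So lm⁻¹ = cd⁻¹.
Combining: Ω²·lm⁻¹ = (kg²·m⁴·s⁻⁶·A⁻⁴) · cd⁻¹ = kg²·m⁴·s⁻⁶·A⁻⁴·cd⁻¹.

kg²·m⁴·s⁻⁶·A⁻⁴·cd⁻¹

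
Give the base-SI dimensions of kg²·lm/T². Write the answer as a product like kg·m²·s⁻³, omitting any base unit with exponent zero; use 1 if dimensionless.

lm = cd.
T = kg·s⁻²·A⁻¹.
So T⁻² = kg⁻²·s⁴·A².
Combining: kg²·lm·T⁻² = kg² · cd · (kg⁻²·s⁴·A²) = s⁴·A²·cd.

s⁴·A²·cd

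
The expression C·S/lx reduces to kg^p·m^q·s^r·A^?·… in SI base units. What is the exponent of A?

3

C = A·s = s·A (charge = current × time).
S = 1/Ω (conductance is reciprocal resistance),
    = kg⁻¹·m⁻²·s³·A².
lx = lm/m² (illuminance = luminous flux per area),
    = m⁻²·cd.
So lx⁻¹ = m²·cd⁻¹.
Combining: C·S·lx⁻¹ = (s·A) · (kg⁻¹·m⁻²·s³·A²) · (m²·cd⁻¹) = kg⁻¹·s⁴·A³·cd⁻¹.
The exponent of A is 3.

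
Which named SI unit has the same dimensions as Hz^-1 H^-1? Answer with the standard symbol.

S

Hz = s⁻¹.
So Hz⁻¹ = s.
H = kg·m²·s⁻²·A⁻².
So H⁻¹ = kg⁻¹·m⁻²·s²·A².
Combining: Hz⁻¹·H⁻¹ = s · (kg⁻¹·m⁻²·s²·A²) = kg⁻¹·m⁻²·s³·A².
kg⁻¹·m⁻²·s³·A² is the base-SI form of the siemens.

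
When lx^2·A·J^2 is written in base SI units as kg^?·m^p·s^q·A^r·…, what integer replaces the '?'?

lx = m⁻²·cd.
So lx² = m⁻⁴·cd².
J = kg·m²·s⁻².
So J² = kg²·m⁴·s⁻⁴.
Combining: lx²·A·J² = (m⁻⁴·cd²) · A · (kg²·m⁴·s⁻⁴) = kg²·s⁻⁴·A·cd².
The exponent of kg is 2.

2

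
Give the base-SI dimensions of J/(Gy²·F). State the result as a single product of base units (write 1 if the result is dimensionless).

Gy = m²·s⁻².
So Gy⁻² = m⁻⁴·s⁴.
F = kg⁻¹·m⁻²·s⁴·A².
So F⁻¹ = kg·m²·s⁻⁴·A⁻².
J = kg·m²·s⁻².
Combining: Gy⁻²·F⁻¹·J = (m⁻⁴·s⁴) · (kg·m²·s⁻⁴·A⁻²) · (kg·m²·s⁻²) = kg²·s⁻²·A⁻².

kg²·s⁻²·A⁻²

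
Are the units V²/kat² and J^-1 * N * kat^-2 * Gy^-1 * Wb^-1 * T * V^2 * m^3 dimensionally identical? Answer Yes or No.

No

Left side:
  kat = mol/s = s⁻¹·mol (catalytic activity).
  So kat⁻² = s²·mol⁻².
  V = W/A (potential = power per current),
      = kg·m²·s⁻³·A⁻¹.
  So V² = kg²·m⁴·s⁻⁶·A⁻².
  Combining: kat⁻²·V² = (s²·mol⁻²) · (kg²·m⁴·s⁻⁶·A⁻²) = kg²·m⁴·s⁻⁴·A⁻²·mol⁻².
Right side:
  J = N·m (work = force × distance),
      = kg·m²·s⁻².
  So J⁻¹ = kg⁻¹·m⁻²·s².
  N = kg·m/s² = kg·m·s⁻² (force = mass × acceleration).
  kat = mol/s = s⁻¹·mol (catalytic activity).
  So kat⁻² = s²·mol⁻².
  Gy = J/kg (absorbed dose = energy per mass),
      = m²·s⁻².
  So Gy⁻¹ = m⁻²·s².
  Wb = V·s (flux: a volt is a weber per second),
      = kg·m²·s⁻²·A⁻¹.
  So Wb⁻¹ = kg⁻¹·m⁻²·s²·A.
  T = Wb/m² (flux density = flux per area),
      = kg·s⁻²·A⁻¹.
  V = W/A (potential = power per current),
      = kg·m²·s⁻³·A⁻¹.
  So V² = kg²·m⁴·s⁻⁶·A⁻².
  Combining: J⁻¹·N·kat⁻²·Gy⁻¹·Wb⁻¹·T·V²·m³ = (kg⁻¹·m⁻²·s²) · (kg·m·s⁻²) · (s²·mol⁻²) · (m⁻²·s²) · (kg⁻¹·m⁻²·s²·A) · (kg·s⁻²·A⁻¹) · (kg²·m⁴·s⁻⁶·A⁻²) · m³ = kg²·m²·s⁻²·A⁻²·mol⁻².
Left is kg²·m⁴·s⁻⁴·A⁻²·mol⁻²; right is kg²·m²·s⁻²·A⁻²·mol⁻² — different.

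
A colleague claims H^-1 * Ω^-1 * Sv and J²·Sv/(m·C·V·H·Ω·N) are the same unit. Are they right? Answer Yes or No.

Yes

Left side:
  H = Wb/A (inductance = flux per current),
      = kg·m²·s⁻²·A⁻².
  So H⁻¹ = kg⁻¹·m⁻²·s²·A².
  Ω = V/A (resistance = voltage per current),
      = kg·m²·s⁻³·A⁻².
  So Ω⁻¹ = kg⁻¹·m⁻²·s³·A².
  Sv = J/kg (equivalent dose = energy per mass),
      = m²·s⁻².
  Combining: H⁻¹·Ω⁻¹·Sv = (kg⁻¹·m⁻²·s²·A²) · (kg⁻¹·m⁻²·s³·A²) · (m²·s⁻²) = kg⁻²·m⁻²·s³·A⁴.
Right side:
  J = N·m (work = force × distance),
      = kg·m²·s⁻².
  So J² = kg²·m⁴·s⁻⁴.
  Sv = J/kg (equivalent dose = energy per mass),
      = m²·s⁻².
  C = A·s = s·A (charge = current × time).
  So C⁻¹ = s⁻¹·A⁻¹.
  V = W/A (potential = power per current),
      = kg·m²·s⁻³·A⁻¹.
  So V⁻¹ = kg⁻¹·m⁻²·s³·A.
  H = Wb/A (inductance = flux per current),
      = kg·m²·s⁻²·A⁻².
  So H⁻¹ = kg⁻¹·m⁻²·s²·A².
  Ω = V/A (resistance = voltage per current),
      = kg·m²·s⁻³·A⁻².
  So Ω⁻¹ = kg⁻¹·m⁻²·s³·A².
  N = kg·m/s² = kg·m·s⁻² (force = mass × acceleration).
  So N⁻¹ = kg⁻¹·m⁻¹·s².
  Combining: m⁻¹·J²·Sv·C⁻¹·V⁻¹·H⁻¹·Ω⁻¹·N⁻¹ = m⁻¹ · (kg²·m⁴·s⁻⁴) · (m²·s⁻²) · (s⁻¹·A⁻¹) · (kg⁻¹·m⁻²·s³·A) · (kg⁻¹·m⁻²·s²·A²) · (kg⁻¹·m⁻²·s³·A²) · (kg⁻¹·m⁻¹·s²) = kg⁻²·m⁻²·s³·A⁴.
Both reduce to kg⁻²·m⁻²·s³·A⁴.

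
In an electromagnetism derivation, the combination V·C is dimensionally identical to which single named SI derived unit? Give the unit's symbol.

V = W/A (potential = power per current),
    = kg·m²·s⁻³·A⁻¹.
C = A·s = s·A (charge = current × time).
Combining: V·C = (kg·m²·s⁻³·A⁻¹) · (s·A) = kg·m²·s⁻².
kg·m²·s⁻² is the base-SI form of the joule.

J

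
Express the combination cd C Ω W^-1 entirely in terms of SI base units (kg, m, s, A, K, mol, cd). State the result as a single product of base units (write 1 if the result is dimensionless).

s·A⁻¹·cd

C = A·s = s·A (charge = current × time).
Ω = V/A (resistance = voltage per current),
    = kg·m²·s⁻³·A⁻².
W = J/s (power = energy per time),
    = kg·m²·s⁻³.
So W⁻¹ = kg⁻¹·m⁻²·s³.
Combining: cd·C·Ω·W⁻¹ = cd · (s·A) · (kg·m²·s⁻³·A⁻²) · (kg⁻¹·m⁻²·s³) = s·A⁻¹·cd.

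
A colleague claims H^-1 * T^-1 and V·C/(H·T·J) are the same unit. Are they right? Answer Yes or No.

Yes

Left side:
  H = Wb/A (inductance = flux per current),
      = kg·m²·s⁻²·A⁻².
  So H⁻¹ = kg⁻¹·m⁻²·s²·A².
  T = Wb/m² (flux density = flux per area),
      = kg·s⁻²·A⁻¹.
  So T⁻¹ = kg⁻¹·s²·A.
  Combining: H⁻¹·T⁻¹ = (kg⁻¹·m⁻²·s²·A²) · (kg⁻¹·s²·A) = kg⁻²·m⁻²·s⁴·A³.
Right side:
  V = kg·m²·s⁻³·A⁻¹.
  H = kg·m²·s⁻²·A⁻².
  So H⁻¹ = kg⁻¹·m⁻²·s²·A².
  T = kg·s⁻²·A⁻¹.
  So T⁻¹ = kg⁻¹·s²·A.
  C = s·A.
  J = kg·m²·s⁻².
  So J⁻¹ = kg⁻¹·m⁻²·s².
  Combining: V·H⁻¹·T⁻¹·C·J⁻¹ = (kg·m²·s⁻³·A⁻¹) · (kg⁻¹·m⁻²·s²·A²) · (kg⁻¹·s²·A) · (s·A) · (kg⁻¹·m⁻²·s²) = kg⁻²·m⁻²·s⁴·A³.
Both reduce to kg⁻²·m⁻²·s⁴·A³.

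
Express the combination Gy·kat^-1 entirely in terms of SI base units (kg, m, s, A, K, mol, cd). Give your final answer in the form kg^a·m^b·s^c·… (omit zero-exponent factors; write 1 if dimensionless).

m²·s⁻¹·mol⁻¹

Gy = J/kg (absorbed dose = energy per mass),
    = m²·s⁻².
kat = mol/s = s⁻¹·mol (catalytic activity).
So kat⁻¹ = s·mol⁻¹.
Combining: Gy·kat⁻¹ = (m²·s⁻²) · (s·mol⁻¹) = m²·s⁻¹·mol⁻¹.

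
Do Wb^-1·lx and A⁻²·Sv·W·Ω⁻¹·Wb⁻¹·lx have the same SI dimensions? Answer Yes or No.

No

Left side:
  Wb = kg·m²·s⁻²·A⁻¹.
  So Wb⁻¹ = kg⁻¹·m⁻²·s²·A.
  lx = m⁻²·cd.
  Combining: Wb⁻¹·lx = (kg⁻¹·m⁻²·s²·A) · (m⁻²·cd) = kg⁻¹·m⁻⁴·s²·A·cd.
Right side:
  Sv = m²·s⁻².
  W = kg·m²·s⁻³.
  Ω = kg·m²·s⁻³·A⁻².
  So Ω⁻¹ = kg⁻¹·m⁻²·s³·A².
  Wb = kg·m²·s⁻²·A⁻¹.
  So Wb⁻¹ = kg⁻¹·m⁻²·s²·A.
  lx = m⁻²·cd.
  Combining: A⁻²·Sv·W·Ω⁻¹·Wb⁻¹·lx = A⁻² · (m²·s⁻²) · (kg·m²·s⁻³) · (kg⁻¹·m⁻²·s³·A²) · (kg⁻¹·m⁻²·s²·A) · (m⁻²·cd) = kg⁻¹·m⁻²·A·cd.
Left is kg⁻¹·m⁻⁴·s²·A·cd; right is kg⁻¹·m⁻²·A·cd — different.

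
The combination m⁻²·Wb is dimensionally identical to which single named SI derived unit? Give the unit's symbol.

Wb = kg·m²·s⁻²·A⁻¹.
Combining: m⁻²·Wb = m⁻² · (kg·m²·s⁻²·A⁻¹) = kg·s⁻²·A⁻¹.
kg·s⁻²·A⁻¹ is the base-SI form of the tesla.

T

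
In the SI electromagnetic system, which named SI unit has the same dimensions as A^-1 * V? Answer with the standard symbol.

Ω

V = W/A (potential = power per current),
    = kg·m²·s⁻³·A⁻¹.
Combining: A⁻¹·V = A⁻¹ · (kg·m²·s⁻³·A⁻¹) = kg·m²·s⁻³·A⁻².
kg·m²·s⁻³·A⁻² is the base-SI form of the ohm.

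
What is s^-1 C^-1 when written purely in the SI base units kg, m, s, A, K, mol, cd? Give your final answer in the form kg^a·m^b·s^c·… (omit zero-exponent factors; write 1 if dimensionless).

C = s·A.
So C⁻¹ = s⁻¹·A⁻¹.
Combining: s⁻¹·C⁻¹ = s⁻¹ · (s⁻¹·A⁻¹) = s⁻²·A⁻¹.

s⁻²·A⁻¹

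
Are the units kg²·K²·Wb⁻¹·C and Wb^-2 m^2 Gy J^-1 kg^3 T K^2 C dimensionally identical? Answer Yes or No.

Left side:
  Wb = V·s (flux: a volt is a weber per second),
      = kg·m²·s⁻²·A⁻¹.
  So Wb⁻¹ = kg⁻¹·m⁻²·s²·A.
  C = A·s = s·A (charge = current × time).
  Combining: kg²·K²·Wb⁻¹·C = kg² · K² · (kg⁻¹·m⁻²·s²·A) · (s·A) = kg·m⁻²·s³·A²·K².
Right side:
  Wb = V·s (flux: a volt is a weber per second),
      = kg·m²·s⁻²·A⁻¹.
  So Wb⁻² = kg⁻²·m⁻⁴·s⁴·A².
  Gy = J/kg (absorbed dose = energy per mass),
      = m²·s⁻².
  J = N·m (work = force × distance),
      = kg·m²·s⁻².
  So J⁻¹ = kg⁻¹·m⁻²·s².
  T = Wb/m² (flux density = flux per area),
      = kg·s⁻²·A⁻¹.
  C = A·s = s·A (charge = current × time).
  Combining: Wb⁻²·m²·Gy·J⁻¹·kg³·T·K²·C = (kg⁻²·m⁻⁴·s⁴·A²) · m² · (m²·s⁻²) · (kg⁻¹·m⁻²·s²) · kg³ · (kg·s⁻²·A⁻¹) · K² · (s·A) = kg·m⁻²·s³·A²·K².
Both reduce to kg·m⁻²·s³·A²·K².

Yes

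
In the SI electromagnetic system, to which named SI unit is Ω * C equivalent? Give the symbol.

Wb

Ω = V/A (resistance = voltage per current),
    = kg·m²·s⁻³·A⁻².
C = A·s = s·A (charge = current × time).
Combining: Ω·C = (kg·m²·s⁻³·A⁻²) · (s·A) = kg·m²·s⁻²·A⁻¹.
kg·m²·s⁻²·A⁻¹ is the base-SI form of the weber.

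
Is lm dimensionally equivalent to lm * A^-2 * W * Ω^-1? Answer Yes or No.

Yes

Left side:
  lm = cd.
Right side:
  lm = cd·sr = cd (luminous flux; sr is dimensionless).
  W = J/s (power = energy per time),
      = kg·m²·s⁻³.
  Ω = V/A (resistance = voltage per current),
      = kg·m²·s⁻³·A⁻².
  So Ω⁻¹ = kg⁻¹·m⁻²·s³·A².
  Combining: lm·A⁻²·W·Ω⁻¹ = cd · A⁻² · (kg·m²·s⁻³) · (kg⁻¹·m⁻²·s³·A²) = cd.
Both reduce to cd.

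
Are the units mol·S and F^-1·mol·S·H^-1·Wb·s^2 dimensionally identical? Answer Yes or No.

Left side:
  S = kg⁻¹·m⁻²·s³·A².
  Combining: mol·S = mol · (kg⁻¹·m⁻²·s³·A²) = kg⁻¹·m⁻²·s³·A²·mol.
Right side:
  F = C/V (capacitance = charge per voltage),
      = A·s/(kg·m²·s⁻³·A⁻¹) (substituting C and V),
      = kg⁻¹·m⁻²·s⁴·A².
  So F⁻¹ = kg·m²·s⁻⁴·A⁻².
  S = 1/Ω (conductance is reciprocal resistance),
      = kg⁻¹·m⁻²·s³·A².
  H = Wb/A (inductance = flux per current),
      = kg·m²·s⁻²·A⁻².
  So H⁻¹ = kg⁻¹·m⁻²·s²·A².
  Wb = V·s (flux: a volt is a weber per second),
      = kg·m²·s⁻²·A⁻¹.
  Combining: F⁻¹·mol·S·H⁻¹·Wb·s² = (kg·m²·s⁻⁴·A⁻²) · mol · (kg⁻¹·m⁻²·s³·A²) · (kg⁻¹·m⁻²·s²·A²) · (kg·m²·s⁻²·A⁻¹) · s² = s·A·mol.
Left is kg⁻¹·m⁻²·s³·A²·mol; right is s·A·mol — different.

No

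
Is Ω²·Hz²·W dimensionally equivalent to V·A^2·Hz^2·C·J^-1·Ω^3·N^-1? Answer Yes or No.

Left side:
  Ω = V/A (resistance = voltage per current),
      = kg·m²·s⁻³·A⁻².
  So Ω² = kg²·m⁴·s⁻⁶·A⁻⁴.
  Hz = 1/s = s⁻¹ (frequency is cycles per second).
  So Hz² = s⁻².
  W = J/s (power = energy per time),
      = kg·m²·s⁻³.
  Combining: Ω²·Hz²·W = (kg²·m⁴·s⁻⁶·A⁻⁴) · s⁻² · (kg·m²·s⁻³) = kg³·m⁶·s⁻¹¹·A⁻⁴.
Right side:
  V = kg·m²·s⁻³·A⁻¹.
  Hz = s⁻¹.
  So Hz² = s⁻².
  C = s·A.
  J = kg·m²·s⁻².
  So J⁻¹ = kg⁻¹·m⁻²·s².
  Ω = kg·m²·s⁻³·A⁻².
  So Ω³ = kg³·m⁶·s⁻⁹·A⁻⁶.
  N = kg·m·s⁻².
  So N⁻¹ = kg⁻¹·m⁻¹·s².
  Combining: V·A²·Hz²·C·J⁻¹·Ω³·N⁻¹ = (kg·m²·s⁻³·A⁻¹) · A² · s⁻² · (s·A) · (kg⁻¹·m⁻²·s²) · (kg³·m⁶·s⁻⁹·A⁻⁶) · (kg⁻¹·m⁻¹·s²) = kg²·m⁵·s⁻⁹·A⁻⁴.
Left is kg³·m⁶·s⁻¹¹·A⁻⁴; right is kg²·m⁵·s⁻⁹·A⁻⁴ — different.

No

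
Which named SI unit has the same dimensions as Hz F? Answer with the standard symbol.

S

Hz = 1/s = s⁻¹ (frequency is cycles per second).
F = C/V (capacitance = charge per voltage),
    = A·s/(kg·m²·s⁻³·A⁻¹) (substituting C and V),
    = kg⁻¹·m⁻²·s⁴·A².
Combining: Hz·F = s⁻¹ · (kg⁻¹·m⁻²·s⁴·A²) = kg⁻¹·m⁻²·s³·A².
kg⁻¹·m⁻²·s³·A² is the base-SI form of the siemens.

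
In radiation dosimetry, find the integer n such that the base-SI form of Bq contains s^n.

-1

Bq = 1/s = s⁻¹ (activity is decays per second).
The exponent of s is -1.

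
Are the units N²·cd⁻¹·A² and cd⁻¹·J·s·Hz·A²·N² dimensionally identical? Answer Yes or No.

Left side:
  N = kg·m/s² = kg·m·s⁻² (force = mass × acceleration).
  So N² = kg²·m²·s⁻⁴.
  Combining: N²·cd⁻¹·A² = (kg²·m²·s⁻⁴) · cd⁻¹ · A² = kg²·m²·s⁻⁴·A²·cd⁻¹.
Right side:
  J = kg·m²·s⁻².
  Hz = s⁻¹.
  N = kg·m·s⁻².
  So N² = kg²·m²·s⁻⁴.
  Combining: cd⁻¹·J·s·Hz·A²·N² = cd⁻¹ · (kg·m²·s⁻²) · s · s⁻¹ · A² · (kg²·m²·s⁻⁴) = kg³·m⁴·s⁻⁶·A²·cd⁻¹.
Left is kg²·m²·s⁻⁴·A²·cd⁻¹; right is kg³·m⁴·s⁻⁶·A²·cd⁻¹ — different.

No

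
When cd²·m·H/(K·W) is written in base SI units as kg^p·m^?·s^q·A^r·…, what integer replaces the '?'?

W = J/s (power = energy per time),
    = kg·m²·s⁻³.
So W⁻¹ = kg⁻¹·m⁻²·s³.
H = Wb/A (inductance = flux per current),
    = kg·m²·s⁻²·A⁻².
Combining: cd²·K⁻¹·m·W⁻¹·H = cd² · K⁻¹ · m · (kg⁻¹·m⁻²·s³) · (kg·m²·s⁻²·A⁻²) = m·s·A⁻²·K⁻¹·cd².
The exponent of m is 1.

1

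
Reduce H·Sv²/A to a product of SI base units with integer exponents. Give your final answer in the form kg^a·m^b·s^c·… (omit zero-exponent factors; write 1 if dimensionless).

kg·m⁶·s⁻⁶·A⁻³

H = kg·m²·s⁻²·A⁻².
Sv = m²·s⁻².
So Sv² = m⁴·s⁻⁴.
Combining: A⁻¹·H·Sv² = A⁻¹ · (kg·m²·s⁻²·A⁻²) · (m⁴·s⁻⁴) = kg·m⁶·s⁻⁶·A⁻³.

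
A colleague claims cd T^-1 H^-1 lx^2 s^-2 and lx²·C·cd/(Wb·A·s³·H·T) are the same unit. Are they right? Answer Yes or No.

No

Left side:
  T = Wb/m² (flux density = flux per area),
      = kg·s⁻²·A⁻¹.
  So T⁻¹ = kg⁻¹·s²·A.
  H = Wb/A (inductance = flux per current),
      = kg·m²·s⁻²·A⁻².
  So H⁻¹ = kg⁻¹·m⁻²·s²·A².
  lx = lm/m² (illuminance = luminous flux per area),
      = m⁻²·cd.
  So lx² = m⁻⁴·cd².
  Combining: cd·T⁻¹·H⁻¹·lx²·s⁻² = cd · (kg⁻¹·s²·A) · (kg⁻¹·m⁻²·s²·A²) · (m⁻⁴·cd²) · s⁻² = kg⁻²·m⁻⁶·s²·A³·cd³.
Right side:
  Wb = V·s (flux: a volt is a weber per second),
      = kg·m²·s⁻²·A⁻¹.
  So Wb⁻¹ = kg⁻¹·m⁻²·s²·A.
  lx = lm/m² (illuminance = luminous flux per area),
      = m⁻²·cd.
  So lx² = m⁻⁴·cd².
  C = A·s = s·A (charge = current × time).
  H = Wb/A (inductance = flux per current),
      = kg·m²·s⁻²·A⁻².
  So H⁻¹ = kg⁻¹·m⁻²·s²·A².
  T = Wb/m² (flux density = flux per area),
      = kg·s⁻²·A⁻¹.
  So T⁻¹ = kg⁻¹·s²·A.
  Combining: Wb⁻¹·lx²·A⁻¹·s⁻³·C·H⁻¹·cd·T⁻¹ = (kg⁻¹·m⁻²·s²·A) · (m⁻⁴·cd²) · A⁻¹ · s⁻³ · (s·A) · (kg⁻¹·m⁻²·s²·A²) · cd · (kg⁻¹·s²·A) = kg⁻³·m⁻⁸·s⁴·A⁴·cd³.
Left is kg⁻²·m⁻⁶·s²·A³·cd³; right is kg⁻³·m⁻⁸·s⁴·A⁴·cd³ — different.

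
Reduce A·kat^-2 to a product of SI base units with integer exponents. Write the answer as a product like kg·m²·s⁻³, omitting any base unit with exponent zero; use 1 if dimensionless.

kat = mol/s = s⁻¹·mol (catalytic activity).
So kat⁻² = s²·mol⁻².
Combining: A·kat⁻² = A · (s²·mol⁻²) = s²·A·mol⁻².

s²·A·mol⁻²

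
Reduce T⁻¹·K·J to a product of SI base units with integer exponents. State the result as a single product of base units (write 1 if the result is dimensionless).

m²·A·K

T = kg·s⁻²·A⁻¹.
So T⁻¹ = kg⁻¹·s²·A.
J = kg·m²·s⁻².
Combining: T⁻¹·K·J = (kg⁻¹·s²·A) · K · (kg·m²·s⁻²) = m²·A·K.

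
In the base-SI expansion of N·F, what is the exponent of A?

2

N = kg·m/s² = kg·m·s⁻² (force = mass × acceleration).
F = C/V (capacitance = charge per voltage),
    = A·s/(kg·m²·s⁻³·A⁻¹) (substituting C and V),
    = kg⁻¹·m⁻²·s⁴·A².
Combining: N·F = (kg·m·s⁻²) · (kg⁻¹·m⁻²·s⁴·A²) = m⁻¹·s²·A².
The exponent of A is 2.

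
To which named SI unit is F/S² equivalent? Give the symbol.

H

F = C/V (capacitance = charge per voltage),
    = A·s/(kg·m²·s⁻³·A⁻¹) (substituting C and V),
    = kg⁻¹·m⁻²·s⁴·A².
S = 1/Ω (conductance is reciprocal resistance),
    = kg⁻¹·m⁻²·s³·A².
So S⁻² = kg²·m⁴·s⁻⁶·A⁻⁴.
Combining: F·S⁻² = (kg⁻¹·m⁻²·s⁴·A²) · (kg²·m⁴·s⁻⁶·A⁻⁴) = kg·m²·s⁻²·A⁻².
kg·m²·s⁻²·A⁻² is the base-SI form of the henry.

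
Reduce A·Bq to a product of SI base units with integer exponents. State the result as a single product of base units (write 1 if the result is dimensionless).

s⁻¹·A

Bq = s⁻¹.
Combining: A·Bq = A · s⁻¹ = s⁻¹·A.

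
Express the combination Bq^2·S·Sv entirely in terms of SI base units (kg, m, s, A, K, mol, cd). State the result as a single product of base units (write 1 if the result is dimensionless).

kg⁻¹·s⁻¹·A²

Bq = 1/s = s⁻¹ (activity is decays per second).
So Bq² = s⁻².
S = 1/Ω (conductance is reciprocal resistance),
    = kg⁻¹·m⁻²·s³·A².
Sv = J/kg (equivalent dose = energy per mass),
    = m²·s⁻².
Combining: Bq²·S·Sv = s⁻² · (kg⁻¹·m⁻²·s³·A²) · (m²·s⁻²) = kg⁻¹·s⁻¹·A².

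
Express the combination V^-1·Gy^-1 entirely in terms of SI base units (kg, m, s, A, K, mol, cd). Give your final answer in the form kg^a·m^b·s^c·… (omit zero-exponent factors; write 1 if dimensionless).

kg⁻¹·m⁻⁴·s⁵·A

V = kg·m²·s⁻³·A⁻¹.
So V⁻¹ = kg⁻¹·m⁻²·s³·A.
Gy = m²·s⁻².
So Gy⁻¹ = m⁻²·s².
Combining: V⁻¹·Gy⁻¹ = (kg⁻¹·m⁻²·s³·A) · (m⁻²·s²) = kg⁻¹·m⁻⁴·s⁵·A.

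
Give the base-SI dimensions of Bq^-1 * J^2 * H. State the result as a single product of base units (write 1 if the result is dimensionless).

kg³·m⁶·s⁻⁵·A⁻²

Bq = 1/s = s⁻¹ (activity is decays per second).
So Bq⁻¹ = s.
J = N·m (work = force × distance),
    = kg·m²·s⁻².
So J² = kg²·m⁴·s⁻⁴.
H = Wb/A (inductance = flux per current),
    = kg·m²·s⁻²·A⁻².
Combining: Bq⁻¹·J²·H = s · (kg²·m⁴·s⁻⁴) · (kg·m²·s⁻²·A⁻²) = kg³·m⁶·s⁻⁵·A⁻².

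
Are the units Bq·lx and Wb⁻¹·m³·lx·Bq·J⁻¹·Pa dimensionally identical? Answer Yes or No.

Left side:
  Bq = 1/s = s⁻¹ (activity is decays per second).
  lx = lm/m² (illuminance = luminous flux per area),
      = m⁻²·cd.
  Combining: Bq·lx = s⁻¹ · (m⁻²·cd) = m⁻²·s⁻¹·cd.
Right side:
  Wb = V·s (flux: a volt is a weber per second),
      = kg·m²·s⁻²·A⁻¹.
  So Wb⁻¹ = kg⁻¹·m⁻²·s²·A.
  lx = lm/m² (illuminance = luminous flux per area),
      = m⁻²·cd.
  Bq = 1/s = s⁻¹ (activity is decays per second).
  J = N·m (work = force × distance),
      = kg·m²·s⁻².
  So J⁻¹ = kg⁻¹·m⁻²·s².
  Pa = N/m² (pressure = force per area),
      = kg·m⁻¹·s⁻².
  Combining: Wb⁻¹·m³·lx·Bq·J⁻¹·Pa = (kg⁻¹·m⁻²·s²·A) · m³ · (m⁻²·cd) · s⁻¹ · (kg⁻¹·m⁻²·s²) · (kg·m⁻¹·s⁻²) = kg⁻¹·m⁻⁴·s·A·cd.
Left is m⁻²·s⁻¹·cd; right is kg⁻¹·m⁻⁴·s·A·cd — different.

No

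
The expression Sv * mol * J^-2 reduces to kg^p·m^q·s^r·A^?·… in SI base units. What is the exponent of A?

0

Sv = J/kg (equivalent dose = energy per mass),
    = m²·s⁻².
J = N·m (work = force × distance),
    = kg·m²·s⁻².
So J⁻² = kg⁻²·m⁻⁴·s⁴.
Combining: Sv·mol·J⁻² = (m²·s⁻²) · mol · (kg⁻²·m⁻⁴·s⁴) = kg⁻²·m⁻²·s²·mol.
The exponent of A is 0.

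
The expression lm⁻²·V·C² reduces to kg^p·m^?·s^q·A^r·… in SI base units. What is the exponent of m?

lm = cd·sr = cd (luminous flux; sr is dimensionless).
So lm⁻² = cd⁻².
V = W/A (potential = power per current),
    = kg·m²·s⁻³·A⁻¹.
C = A·s = s·A (charge = current × time).
So C² = s²·A².
Combining: lm⁻²·V·C² = cd⁻² · (kg·m²·s⁻³·A⁻¹) · (s²·A²) = kg·m²·s⁻¹·A·cd⁻².
The exponent of m is 2.

2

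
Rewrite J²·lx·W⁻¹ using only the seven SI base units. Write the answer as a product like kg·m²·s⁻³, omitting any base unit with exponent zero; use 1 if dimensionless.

kg·s⁻¹·cd

J = N·m (work = force × distance),
    = kg·m²·s⁻².
So J² = kg²·m⁴·s⁻⁴.
lx = lm/m² (illuminance = luminous flux per area),
    = m⁻²·cd.
W = J/s (power = energy per time),
    = kg·m²·s⁻³.
So W⁻¹ = kg⁻¹·m⁻²·s³.
Combining: J²·lx·W⁻¹ = (kg²·m⁴·s⁻⁴) · (m⁻²·cd) · (kg⁻¹·m⁻²·s³) = kg·s⁻¹·cd.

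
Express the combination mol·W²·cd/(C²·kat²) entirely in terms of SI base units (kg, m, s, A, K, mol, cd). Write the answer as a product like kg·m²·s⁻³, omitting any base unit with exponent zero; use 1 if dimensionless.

kg²·m⁴·s⁻⁶·A⁻²·mol⁻¹·cd

C = A·s = s·A (charge = current × time).
So C⁻² = s⁻²·A⁻².
kat = mol/s = s⁻¹·mol (catalytic activity).
So kat⁻² = s²·mol⁻².
W = J/s (power = energy per time),
    = kg·m²·s⁻³.
So W² = kg²·m⁴·s⁻⁶.
Combining: C⁻²·kat⁻²·mol·W²·cd = (s⁻²·A⁻²) · (s²·mol⁻²) · mol · (kg²·m⁴·s⁻⁶) · cd = kg²·m⁴·s⁻⁶·A⁻²·mol⁻¹·cd.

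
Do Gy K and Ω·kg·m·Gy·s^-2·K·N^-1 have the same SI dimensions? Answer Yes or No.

Left side:
  Gy = J/kg (absorbed dose = energy per mass),
      = m²·s⁻².
  Combining: Gy·K = (m²·s⁻²) · K = m²·s⁻²·K.
Right side:
  Ω = kg·m²·s⁻³·A⁻².
  Gy = m²·s⁻².
  N = kg·m·s⁻².
  So N⁻¹ = kg⁻¹·m⁻¹·s².
  Combining: Ω·kg·m·Gy·s⁻²·K·N⁻¹ = (kg·m²·s⁻³·A⁻²) · kg · m · (m²·s⁻²) · s⁻² · K · (kg⁻¹·m⁻¹·s²) = kg·m⁴·s⁻⁵·A⁻²·K.
Left is m²·s⁻²·K; right is kg·m⁴·s⁻⁵·A⁻²·K — different.

No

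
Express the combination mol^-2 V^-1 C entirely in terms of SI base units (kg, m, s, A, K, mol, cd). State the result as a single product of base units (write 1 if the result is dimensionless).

V = W/A (potential = power per current),
    = kg·m²·s⁻³·A⁻¹.
So V⁻¹ = kg⁻¹·m⁻²·s³·A.
C = A·s = s·A (charge = current × time).
Combining: mol⁻²·V⁻¹·C = mol⁻² · (kg⁻¹·m⁻²·s³·A) · (s·A) = kg⁻¹·m⁻²·s⁴·A²·mol⁻².

kg⁻¹·m⁻²·s⁴·A²·mol⁻²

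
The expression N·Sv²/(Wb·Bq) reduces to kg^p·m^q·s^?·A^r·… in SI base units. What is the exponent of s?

-3

N = kg·m·s⁻².
Wb = kg·m²·s⁻²·A⁻¹.
So Wb⁻¹ = kg⁻¹·m⁻²·s²·A.
Sv = m²·s⁻².
So Sv² = m⁴·s⁻⁴.
Bq = s⁻¹.
So Bq⁻¹ = s.
Combining: N·Wb⁻¹·Sv²·Bq⁻¹ = (kg·m·s⁻²) · (kg⁻¹·m⁻²·s²·A) · (m⁴·s⁻⁴) · s = m³·s⁻³·A.
The exponent of s is -3.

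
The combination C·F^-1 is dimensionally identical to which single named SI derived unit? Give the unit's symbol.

V

C = A·s = s·A (charge = current × time).
F = C/V (capacitance = charge per voltage),
    = A·s/(kg·m²·s⁻³·A⁻¹) (substituting C and V),
    = kg⁻¹·m⁻²·s⁴·A².
So F⁻¹ = kg·m²·s⁻⁴·A⁻².
Combining: C·F⁻¹ = (s·A) · (kg·m²·s⁻⁴·A⁻²) = kg·m²·s⁻³·A⁻¹.
kg·m²·s⁻³·A⁻¹ is the base-SI form of the volt.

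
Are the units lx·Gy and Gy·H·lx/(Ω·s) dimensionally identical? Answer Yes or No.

Yes

Left side:
  lx = m⁻²·cd.
  Gy = m²·s⁻².
  Combining: lx·Gy = (m⁻²·cd) · (m²·s⁻²) = s⁻²·cd.
Right side:
  Gy = J/kg (absorbed dose = energy per mass),
      = m²·s⁻².
  Ω = V/A (resistance = voltage per current),
      = kg·m²·s⁻³·A⁻².
  So Ω⁻¹ = kg⁻¹·m⁻²·s³·A².
  H = Wb/A (inductance = flux per current),
      = kg·m²·s⁻²·A⁻².
  lx = lm/m² (illuminance = luminous flux per area),
      = m⁻²·cd.
  Combining: Gy·Ω⁻¹·H·lx·s⁻¹ = (m²·s⁻²) · (kg⁻¹·m⁻²·s³·A²) · (kg·m²·s⁻²·A⁻²) · (m⁻²·cd) · s⁻¹ = s⁻²·cd.
Both reduce to s⁻²·cd.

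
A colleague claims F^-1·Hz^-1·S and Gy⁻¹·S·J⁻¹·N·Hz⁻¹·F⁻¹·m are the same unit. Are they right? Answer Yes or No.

No

Left side:
  F = C/V (capacitance = charge per voltage),
      = A·s/(kg·m²·s⁻³·A⁻¹) (substituting C and V),
      = kg⁻¹·m⁻²·s⁴·A².
  So F⁻¹ = kg·m²·s⁻⁴·A⁻².
  Hz = 1/s = s⁻¹ (frequency is cycles per second).
  So Hz⁻¹ = s.
  S = 1/Ω (conductance is reciprocal resistance),
      = kg⁻¹·m⁻²·s³·A².
  Combining: F⁻¹·Hz⁻¹·S = (kg·m²·s⁻⁴·A⁻²) · s · (kg⁻¹·m⁻²·s³·A²) = 1.
Right side:
  Gy = J/kg (absorbed dose = energy per mass),
      = m²·s⁻².
  So Gy⁻¹ = m⁻²·s².
  S = 1/Ω (conductance is reciprocal resistance),
      = kg⁻¹·m⁻²·s³·A².
  J = N·m (work = force × distance),
      = kg·m²·s⁻².
  So J⁻¹ = kg⁻¹·m⁻²·s².
  N = kg·m/s² = kg·m·s⁻² (force = mass × acceleration).
  Hz = 1/s = s⁻¹ (frequency is cycles per second).
  So Hz⁻¹ = s.
  F = C/V (capacitance = charge per voltage),
      = A·s/(kg·m²·s⁻³·A⁻¹) (substituting C and V),
      = kg⁻¹·m⁻²·s⁴·A².
  So F⁻¹ = kg·m²·s⁻⁴·A⁻².
  Combining: Gy⁻¹·S·J⁻¹·N·Hz⁻¹·F⁻¹·m = (m⁻²·s²) · (kg⁻¹·m⁻²·s³·A²) · (kg⁻¹·m⁻²·s²) · (kg·m·s⁻²) · s · (kg·m²·s⁻⁴·A⁻²) · m = m⁻²·s².
Left is 1; right is m⁻²·s² — different.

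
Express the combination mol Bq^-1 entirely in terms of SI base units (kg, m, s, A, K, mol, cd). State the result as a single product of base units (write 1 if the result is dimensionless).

s·mol

Bq = 1/s = s⁻¹ (activity is decays per second).
So Bq⁻¹ = s.
Combining: mol·Bq⁻¹ = mol · s = s·mol.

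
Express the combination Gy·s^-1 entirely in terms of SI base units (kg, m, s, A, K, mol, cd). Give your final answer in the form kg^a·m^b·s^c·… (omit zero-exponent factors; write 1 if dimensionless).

m²·s⁻³

Gy = J/kg (absorbed dose = energy per mass),
    = m²·s⁻².
Combining: Gy·s⁻¹ = (m²·s⁻²) · s⁻¹ = m²·s⁻³.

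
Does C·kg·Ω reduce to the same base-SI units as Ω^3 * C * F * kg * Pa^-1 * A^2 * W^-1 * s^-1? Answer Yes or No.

Left side:
  C = A·s = s·A (charge = current × time).
  Ω = V/A (resistance = voltage per current),
      = kg·m²·s⁻³·A⁻².
  Combining: C·kg·Ω = (s·A) · kg · (kg·m²·s⁻³·A⁻²) = kg²·m²·s⁻²·A⁻¹.
Right side:
  Ω = kg·m²·s⁻³·A⁻².
  So Ω³ = kg³·m⁶·s⁻⁹·A⁻⁶.
  C = s·A.
  F = kg⁻¹·m⁻²·s⁴·A².
  Pa = kg·m⁻¹·s⁻².
  So Pa⁻¹ = kg⁻¹·m·s².
  W = kg·m²·s⁻³.
  So W⁻¹ = kg⁻¹·m⁻²·s³.
  Combining: Ω³·C·F·kg·Pa⁻¹·A²·W⁻¹·s⁻¹ = (kg³·m⁶·s⁻⁹·A⁻⁶) · (s·A) · (kg⁻¹·m⁻²·s⁴·A²) · kg · (kg⁻¹·m·s²) · A² · (kg⁻¹·m⁻²·s³) · s⁻¹ = kg·m³·A⁻¹.
Left is kg²·m²·s⁻²·A⁻¹; right is kg·m³·A⁻¹ — different.

No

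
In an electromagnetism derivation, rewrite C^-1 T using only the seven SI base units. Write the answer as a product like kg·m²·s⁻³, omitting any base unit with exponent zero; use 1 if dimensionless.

kg·s⁻³·A⁻²

C = s·A.
So C⁻¹ = s⁻¹·A⁻¹.
T = kg·s⁻²·A⁻¹.
Combining: C⁻¹·T = (s⁻¹·A⁻¹) · (kg·s⁻²·A⁻¹) = kg·s⁻³·A⁻².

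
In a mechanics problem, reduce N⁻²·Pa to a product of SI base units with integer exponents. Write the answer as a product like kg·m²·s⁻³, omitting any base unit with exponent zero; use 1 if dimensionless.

N = kg·m/s² = kg·m·s⁻² (force = mass × acceleration).
So N⁻² = kg⁻²·m⁻²·s⁴.
Pa = N/m² (pressure = force per area),
    = kg·m⁻¹·s⁻².
Combining: N⁻²·Pa = (kg⁻²·m⁻²·s⁴) · (kg·m⁻¹·s⁻²) = kg⁻¹·m⁻³·s².

kg⁻¹·m⁻³·s²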